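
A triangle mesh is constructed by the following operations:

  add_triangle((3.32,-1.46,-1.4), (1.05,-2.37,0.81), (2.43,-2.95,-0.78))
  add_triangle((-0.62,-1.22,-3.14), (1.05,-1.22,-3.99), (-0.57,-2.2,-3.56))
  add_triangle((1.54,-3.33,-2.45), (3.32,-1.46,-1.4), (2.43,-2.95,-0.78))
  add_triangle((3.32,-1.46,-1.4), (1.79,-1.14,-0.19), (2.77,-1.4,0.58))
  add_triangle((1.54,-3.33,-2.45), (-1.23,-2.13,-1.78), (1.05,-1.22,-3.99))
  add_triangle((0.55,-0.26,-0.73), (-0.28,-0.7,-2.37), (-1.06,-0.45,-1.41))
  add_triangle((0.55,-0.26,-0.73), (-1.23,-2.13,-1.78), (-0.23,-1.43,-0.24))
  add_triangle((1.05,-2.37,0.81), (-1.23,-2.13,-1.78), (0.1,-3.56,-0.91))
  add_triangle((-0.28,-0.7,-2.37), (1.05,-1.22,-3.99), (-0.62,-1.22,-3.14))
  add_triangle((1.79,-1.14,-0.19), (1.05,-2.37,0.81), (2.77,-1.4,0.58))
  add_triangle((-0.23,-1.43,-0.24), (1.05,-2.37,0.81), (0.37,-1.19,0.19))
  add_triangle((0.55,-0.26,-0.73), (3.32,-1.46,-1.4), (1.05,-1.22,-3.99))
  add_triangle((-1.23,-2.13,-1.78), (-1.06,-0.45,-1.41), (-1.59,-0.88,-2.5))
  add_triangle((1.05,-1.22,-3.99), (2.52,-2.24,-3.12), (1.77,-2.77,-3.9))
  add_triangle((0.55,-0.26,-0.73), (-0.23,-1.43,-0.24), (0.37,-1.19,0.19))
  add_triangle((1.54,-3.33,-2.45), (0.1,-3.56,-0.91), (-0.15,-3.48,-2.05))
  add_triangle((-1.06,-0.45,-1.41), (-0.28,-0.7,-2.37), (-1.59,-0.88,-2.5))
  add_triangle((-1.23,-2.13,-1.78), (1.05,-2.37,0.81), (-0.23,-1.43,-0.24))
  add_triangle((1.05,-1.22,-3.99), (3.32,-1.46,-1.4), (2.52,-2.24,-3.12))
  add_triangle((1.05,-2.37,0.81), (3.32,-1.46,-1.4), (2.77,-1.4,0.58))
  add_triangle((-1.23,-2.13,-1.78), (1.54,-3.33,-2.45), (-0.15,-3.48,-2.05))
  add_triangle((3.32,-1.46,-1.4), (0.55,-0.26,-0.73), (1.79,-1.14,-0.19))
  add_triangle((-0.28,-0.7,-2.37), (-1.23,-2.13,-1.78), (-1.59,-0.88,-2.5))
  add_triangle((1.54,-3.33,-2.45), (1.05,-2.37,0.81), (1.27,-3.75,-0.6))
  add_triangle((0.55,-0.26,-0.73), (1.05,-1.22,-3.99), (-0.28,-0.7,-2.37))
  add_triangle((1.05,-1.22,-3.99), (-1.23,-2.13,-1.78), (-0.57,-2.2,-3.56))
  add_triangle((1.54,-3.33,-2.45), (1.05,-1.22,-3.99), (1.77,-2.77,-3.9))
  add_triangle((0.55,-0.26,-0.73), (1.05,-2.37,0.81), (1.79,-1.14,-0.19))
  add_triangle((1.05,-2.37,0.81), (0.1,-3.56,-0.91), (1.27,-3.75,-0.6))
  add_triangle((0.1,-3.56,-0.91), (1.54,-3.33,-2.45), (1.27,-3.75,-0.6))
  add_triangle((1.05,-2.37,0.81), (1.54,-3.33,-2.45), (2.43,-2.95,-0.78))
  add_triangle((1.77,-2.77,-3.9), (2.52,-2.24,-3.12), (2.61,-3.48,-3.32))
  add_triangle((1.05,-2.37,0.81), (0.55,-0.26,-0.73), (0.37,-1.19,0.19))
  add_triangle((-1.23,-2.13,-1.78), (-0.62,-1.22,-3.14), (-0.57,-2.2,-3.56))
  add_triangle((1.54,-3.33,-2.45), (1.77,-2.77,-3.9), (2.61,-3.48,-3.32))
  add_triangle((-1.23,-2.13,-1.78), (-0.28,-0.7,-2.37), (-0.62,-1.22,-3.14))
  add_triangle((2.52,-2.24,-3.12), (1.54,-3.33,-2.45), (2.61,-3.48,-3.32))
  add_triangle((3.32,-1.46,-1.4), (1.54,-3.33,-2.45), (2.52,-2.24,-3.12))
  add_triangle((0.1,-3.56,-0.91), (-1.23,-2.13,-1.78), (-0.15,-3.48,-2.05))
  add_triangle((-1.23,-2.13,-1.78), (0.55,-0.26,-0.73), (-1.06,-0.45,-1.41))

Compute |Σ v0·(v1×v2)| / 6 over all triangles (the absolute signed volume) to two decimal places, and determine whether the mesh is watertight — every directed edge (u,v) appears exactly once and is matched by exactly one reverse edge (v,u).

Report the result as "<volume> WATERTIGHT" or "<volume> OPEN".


Per-triangle v0·(v1×v2)/6:
  t1: +1.0458
  t2: +0.8086
  t3: +2.2337
  t4: -0.2844
  t5: +3.8590
  t6: -0.0241
  t7: -0.3458
  t8: +0.3626
  t9: +0.1799
  t10: -0.5437
  t11: -0.0287
  t12: +0.1734
  t13: +0.1041
  t14: +1.1463
  t15: -0.1468
  t16: +1.2310
  t17: +0.0328
  t18: +0.2298
  t19: +1.3583
  t20: +1.7197
  t21: +0.8353
  t22: -0.1029
  t23: +0.7634
  t24: +0.6028
  t25: -0.0162
  t26: +0.3336
  t27: +0.3372
  t28: -0.3161
  t29: +0.7692
  t30: +1.4126
  t31: +1.5460
  t32: +0.7879
  t33: -0.0881
  t34: +0.4756
  t35: +0.8279
  t36: -0.0400
  t37: -0.1918
  t38: +1.8923
  t39: +0.7065
  t40: -0.4026
Σ = +23.2440 → |volume| = 23.24

Directed edges: 120 total, each appears once with its reverse present → watertight.

23.24 WATERTIGHT


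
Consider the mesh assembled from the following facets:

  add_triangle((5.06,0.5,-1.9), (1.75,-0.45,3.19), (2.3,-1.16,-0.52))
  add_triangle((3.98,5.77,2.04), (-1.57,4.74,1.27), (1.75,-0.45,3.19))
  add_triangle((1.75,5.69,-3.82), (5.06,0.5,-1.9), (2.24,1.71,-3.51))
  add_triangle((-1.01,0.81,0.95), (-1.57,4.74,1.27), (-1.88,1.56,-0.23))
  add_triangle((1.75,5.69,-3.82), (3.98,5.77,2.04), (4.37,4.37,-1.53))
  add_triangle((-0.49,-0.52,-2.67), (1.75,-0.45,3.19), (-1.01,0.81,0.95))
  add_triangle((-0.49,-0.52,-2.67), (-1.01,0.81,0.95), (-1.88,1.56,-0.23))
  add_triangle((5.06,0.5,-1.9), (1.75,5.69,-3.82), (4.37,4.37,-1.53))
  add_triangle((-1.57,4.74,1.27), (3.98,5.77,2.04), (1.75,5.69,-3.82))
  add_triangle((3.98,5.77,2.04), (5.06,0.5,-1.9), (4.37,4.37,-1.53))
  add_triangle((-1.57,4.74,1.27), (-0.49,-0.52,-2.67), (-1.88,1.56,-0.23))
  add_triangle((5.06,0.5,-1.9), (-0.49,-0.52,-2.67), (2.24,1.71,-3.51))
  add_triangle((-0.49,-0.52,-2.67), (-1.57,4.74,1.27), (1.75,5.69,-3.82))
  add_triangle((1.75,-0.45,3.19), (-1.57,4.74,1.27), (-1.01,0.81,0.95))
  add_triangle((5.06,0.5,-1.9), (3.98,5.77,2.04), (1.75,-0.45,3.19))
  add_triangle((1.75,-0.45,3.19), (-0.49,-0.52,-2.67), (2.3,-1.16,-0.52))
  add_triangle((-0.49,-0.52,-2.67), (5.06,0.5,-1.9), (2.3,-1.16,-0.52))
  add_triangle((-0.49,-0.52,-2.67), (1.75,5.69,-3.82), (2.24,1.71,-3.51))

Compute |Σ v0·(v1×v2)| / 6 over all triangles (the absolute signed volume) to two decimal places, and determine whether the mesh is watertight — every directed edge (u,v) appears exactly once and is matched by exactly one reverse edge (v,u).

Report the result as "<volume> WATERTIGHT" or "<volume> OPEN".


140.85 WATERTIGHT

Per-triangle v0·(v1×v2)/6:
  t1: +4.3203
  t2: +14.7826
  t3: +8.4469
  t4: +1.1691
  t5: +14.0342
  t6: +0.2407
  t7: +0.3347
  t8: +11.0206
  t9: +26.2921
  t10: +11.2358
  t11: +2.3865
  t12: +4.6444
  t13: +10.0626
  t14: +2.8669
  t15: +19.3010
  t16: +0.5933
  t17: +3.4756
  t18: +5.6469
Σ = +140.8542 → |volume| = 140.85

Directed edges: 54 total, each appears once with its reverse present → watertight.


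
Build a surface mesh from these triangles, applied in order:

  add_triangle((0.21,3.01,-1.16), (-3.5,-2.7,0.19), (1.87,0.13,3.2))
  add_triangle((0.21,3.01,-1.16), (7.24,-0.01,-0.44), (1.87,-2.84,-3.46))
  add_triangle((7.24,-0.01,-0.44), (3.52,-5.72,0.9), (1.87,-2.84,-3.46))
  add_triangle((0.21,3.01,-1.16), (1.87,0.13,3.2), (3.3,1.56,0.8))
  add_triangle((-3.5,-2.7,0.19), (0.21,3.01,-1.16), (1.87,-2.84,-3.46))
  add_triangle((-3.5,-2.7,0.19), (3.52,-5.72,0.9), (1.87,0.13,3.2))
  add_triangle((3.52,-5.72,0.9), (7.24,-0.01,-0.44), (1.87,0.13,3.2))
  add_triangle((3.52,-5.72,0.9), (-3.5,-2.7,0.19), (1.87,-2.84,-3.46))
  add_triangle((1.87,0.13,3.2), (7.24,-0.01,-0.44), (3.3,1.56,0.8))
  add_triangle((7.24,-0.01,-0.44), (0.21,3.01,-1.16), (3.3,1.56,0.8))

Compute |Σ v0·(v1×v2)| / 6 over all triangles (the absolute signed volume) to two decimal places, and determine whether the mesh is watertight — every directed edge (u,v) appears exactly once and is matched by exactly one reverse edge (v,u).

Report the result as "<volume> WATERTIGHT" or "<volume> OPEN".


Per-triangle v0·(v1×v2)/6:
  t1: +4.6055
  t2: +16.0833
  t3: +26.8912
  t4: +3.8950
  t5: +8.4490
  t6: +15.4102
  t7: +23.0300
  t8: +19.2517
  t9: +6.0958
  t10: +5.8003
Σ = +129.5119 → |volume| = 129.51

Directed edges: 30 total, each appears once with its reverse present → watertight.

129.51 WATERTIGHT


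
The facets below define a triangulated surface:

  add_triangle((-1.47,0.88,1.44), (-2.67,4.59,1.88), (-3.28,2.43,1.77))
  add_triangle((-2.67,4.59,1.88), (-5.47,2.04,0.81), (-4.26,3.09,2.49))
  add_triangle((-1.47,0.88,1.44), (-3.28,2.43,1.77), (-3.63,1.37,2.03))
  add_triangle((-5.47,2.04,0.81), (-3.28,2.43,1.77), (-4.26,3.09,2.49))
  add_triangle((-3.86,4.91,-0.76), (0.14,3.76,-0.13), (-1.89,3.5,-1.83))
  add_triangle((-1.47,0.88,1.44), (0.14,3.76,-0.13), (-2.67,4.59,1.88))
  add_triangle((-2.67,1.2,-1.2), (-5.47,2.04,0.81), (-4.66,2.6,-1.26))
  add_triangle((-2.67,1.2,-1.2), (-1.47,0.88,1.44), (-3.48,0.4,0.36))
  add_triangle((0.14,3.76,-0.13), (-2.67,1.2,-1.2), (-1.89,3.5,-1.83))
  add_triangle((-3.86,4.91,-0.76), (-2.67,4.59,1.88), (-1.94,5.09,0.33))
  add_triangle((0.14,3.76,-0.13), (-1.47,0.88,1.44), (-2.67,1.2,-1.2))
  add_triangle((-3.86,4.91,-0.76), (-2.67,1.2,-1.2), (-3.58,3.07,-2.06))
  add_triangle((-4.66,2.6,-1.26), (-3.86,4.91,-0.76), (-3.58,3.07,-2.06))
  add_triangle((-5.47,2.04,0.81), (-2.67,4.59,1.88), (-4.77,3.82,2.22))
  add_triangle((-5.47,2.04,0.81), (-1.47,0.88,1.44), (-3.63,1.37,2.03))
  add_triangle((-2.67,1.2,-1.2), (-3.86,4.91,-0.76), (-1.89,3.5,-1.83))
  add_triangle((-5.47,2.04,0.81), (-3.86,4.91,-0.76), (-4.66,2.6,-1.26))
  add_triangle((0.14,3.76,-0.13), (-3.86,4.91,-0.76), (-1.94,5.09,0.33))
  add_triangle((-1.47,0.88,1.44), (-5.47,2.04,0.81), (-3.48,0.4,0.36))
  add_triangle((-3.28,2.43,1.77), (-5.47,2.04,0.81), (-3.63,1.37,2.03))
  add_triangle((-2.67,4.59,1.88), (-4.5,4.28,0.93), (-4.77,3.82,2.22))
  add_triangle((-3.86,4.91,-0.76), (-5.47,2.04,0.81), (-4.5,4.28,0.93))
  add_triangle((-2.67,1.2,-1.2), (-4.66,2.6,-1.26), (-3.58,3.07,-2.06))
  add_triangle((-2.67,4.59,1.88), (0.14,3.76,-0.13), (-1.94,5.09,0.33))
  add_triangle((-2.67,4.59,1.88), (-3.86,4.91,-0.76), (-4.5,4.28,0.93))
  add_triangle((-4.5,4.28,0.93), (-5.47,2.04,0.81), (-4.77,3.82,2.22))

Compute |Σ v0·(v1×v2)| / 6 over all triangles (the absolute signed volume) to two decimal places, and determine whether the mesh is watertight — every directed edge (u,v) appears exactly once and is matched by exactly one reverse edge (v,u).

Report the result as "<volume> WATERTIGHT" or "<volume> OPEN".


Per-triangle v0·(v1×v2)/6:
  t1: +0.9736
  t2: +4.0601
  t3: +0.4583
  t4: -0.2876
  t5: +3.5824
  t6: +0.6979
  t7: +0.8908
  t8: -1.2759
  t9: -1.4406
  t10: +3.5117
  t11: -3.5925
  t12: -1.2710
  t13: +2.5741
  t14: -2.1973
  t15: -0.4334
  t16: +2.5353
  t17: +5.1232
  t18: +2.0696
  t19: +0.9535
  t20: +1.6230
  t21: +2.6121
  t22: +3.9926
  t23: +0.6440
  t24: +1.8198
  t25: +3.6296
  t26: +3.0997
Σ = +34.3529 → |volume| = 34.35

Directed edges: 78 total; 6 unmatched, e.g. (-2.67,4.59,1.88)→(-3.28,2.43,1.77) → open.

34.35 OPEN


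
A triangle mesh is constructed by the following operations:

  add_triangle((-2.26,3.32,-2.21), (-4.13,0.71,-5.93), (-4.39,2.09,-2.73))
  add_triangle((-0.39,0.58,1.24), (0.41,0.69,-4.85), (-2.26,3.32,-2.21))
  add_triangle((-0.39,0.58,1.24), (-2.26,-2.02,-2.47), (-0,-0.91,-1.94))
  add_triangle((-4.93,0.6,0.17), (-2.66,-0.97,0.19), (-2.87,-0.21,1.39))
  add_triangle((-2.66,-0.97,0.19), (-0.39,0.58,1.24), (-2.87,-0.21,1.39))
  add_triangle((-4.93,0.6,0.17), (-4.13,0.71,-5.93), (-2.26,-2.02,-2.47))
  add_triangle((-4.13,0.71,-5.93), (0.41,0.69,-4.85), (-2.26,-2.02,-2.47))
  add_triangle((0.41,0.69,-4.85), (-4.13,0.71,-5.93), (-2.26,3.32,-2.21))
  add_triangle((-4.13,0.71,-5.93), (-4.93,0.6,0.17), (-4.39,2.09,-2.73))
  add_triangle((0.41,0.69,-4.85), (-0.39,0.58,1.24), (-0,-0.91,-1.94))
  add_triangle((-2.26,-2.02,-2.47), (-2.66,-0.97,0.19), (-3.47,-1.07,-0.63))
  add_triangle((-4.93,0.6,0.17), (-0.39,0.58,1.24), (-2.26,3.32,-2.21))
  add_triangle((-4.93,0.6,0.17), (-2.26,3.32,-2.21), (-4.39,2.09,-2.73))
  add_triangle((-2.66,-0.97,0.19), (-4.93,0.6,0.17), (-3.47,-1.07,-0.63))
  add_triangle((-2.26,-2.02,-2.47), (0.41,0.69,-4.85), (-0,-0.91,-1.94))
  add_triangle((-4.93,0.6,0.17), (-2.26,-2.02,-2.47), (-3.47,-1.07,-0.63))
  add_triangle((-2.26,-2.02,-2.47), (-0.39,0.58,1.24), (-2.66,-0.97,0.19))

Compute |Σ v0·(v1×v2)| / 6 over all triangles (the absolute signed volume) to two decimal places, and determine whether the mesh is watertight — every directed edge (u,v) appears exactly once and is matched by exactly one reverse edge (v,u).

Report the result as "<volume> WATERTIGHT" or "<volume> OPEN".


Per-triangle v0·(v1×v2)/6:
  t1: +6.2591
  t2: +0.8032
  t3: -0.1074
  t4: +1.3272
  t5: +0.0701
  t6: +11.8853
  t7: +8.6109
  t8: +11.5162
  t9: +7.2713
  t10: -0.3737
  t11: +0.6933
  t12: +4.0699
  t13: +4.2844
  t14: +0.9174
  t15: +2.0524
  t16: +1.7106
  t17: -0.1999
Σ = +60.7904 → |volume| = 60.79

Directed edges: 51 total; 3 unmatched, e.g. (-2.87,-0.21,1.39)→(-4.93,0.6,0.17) → open.

60.79 OPEN


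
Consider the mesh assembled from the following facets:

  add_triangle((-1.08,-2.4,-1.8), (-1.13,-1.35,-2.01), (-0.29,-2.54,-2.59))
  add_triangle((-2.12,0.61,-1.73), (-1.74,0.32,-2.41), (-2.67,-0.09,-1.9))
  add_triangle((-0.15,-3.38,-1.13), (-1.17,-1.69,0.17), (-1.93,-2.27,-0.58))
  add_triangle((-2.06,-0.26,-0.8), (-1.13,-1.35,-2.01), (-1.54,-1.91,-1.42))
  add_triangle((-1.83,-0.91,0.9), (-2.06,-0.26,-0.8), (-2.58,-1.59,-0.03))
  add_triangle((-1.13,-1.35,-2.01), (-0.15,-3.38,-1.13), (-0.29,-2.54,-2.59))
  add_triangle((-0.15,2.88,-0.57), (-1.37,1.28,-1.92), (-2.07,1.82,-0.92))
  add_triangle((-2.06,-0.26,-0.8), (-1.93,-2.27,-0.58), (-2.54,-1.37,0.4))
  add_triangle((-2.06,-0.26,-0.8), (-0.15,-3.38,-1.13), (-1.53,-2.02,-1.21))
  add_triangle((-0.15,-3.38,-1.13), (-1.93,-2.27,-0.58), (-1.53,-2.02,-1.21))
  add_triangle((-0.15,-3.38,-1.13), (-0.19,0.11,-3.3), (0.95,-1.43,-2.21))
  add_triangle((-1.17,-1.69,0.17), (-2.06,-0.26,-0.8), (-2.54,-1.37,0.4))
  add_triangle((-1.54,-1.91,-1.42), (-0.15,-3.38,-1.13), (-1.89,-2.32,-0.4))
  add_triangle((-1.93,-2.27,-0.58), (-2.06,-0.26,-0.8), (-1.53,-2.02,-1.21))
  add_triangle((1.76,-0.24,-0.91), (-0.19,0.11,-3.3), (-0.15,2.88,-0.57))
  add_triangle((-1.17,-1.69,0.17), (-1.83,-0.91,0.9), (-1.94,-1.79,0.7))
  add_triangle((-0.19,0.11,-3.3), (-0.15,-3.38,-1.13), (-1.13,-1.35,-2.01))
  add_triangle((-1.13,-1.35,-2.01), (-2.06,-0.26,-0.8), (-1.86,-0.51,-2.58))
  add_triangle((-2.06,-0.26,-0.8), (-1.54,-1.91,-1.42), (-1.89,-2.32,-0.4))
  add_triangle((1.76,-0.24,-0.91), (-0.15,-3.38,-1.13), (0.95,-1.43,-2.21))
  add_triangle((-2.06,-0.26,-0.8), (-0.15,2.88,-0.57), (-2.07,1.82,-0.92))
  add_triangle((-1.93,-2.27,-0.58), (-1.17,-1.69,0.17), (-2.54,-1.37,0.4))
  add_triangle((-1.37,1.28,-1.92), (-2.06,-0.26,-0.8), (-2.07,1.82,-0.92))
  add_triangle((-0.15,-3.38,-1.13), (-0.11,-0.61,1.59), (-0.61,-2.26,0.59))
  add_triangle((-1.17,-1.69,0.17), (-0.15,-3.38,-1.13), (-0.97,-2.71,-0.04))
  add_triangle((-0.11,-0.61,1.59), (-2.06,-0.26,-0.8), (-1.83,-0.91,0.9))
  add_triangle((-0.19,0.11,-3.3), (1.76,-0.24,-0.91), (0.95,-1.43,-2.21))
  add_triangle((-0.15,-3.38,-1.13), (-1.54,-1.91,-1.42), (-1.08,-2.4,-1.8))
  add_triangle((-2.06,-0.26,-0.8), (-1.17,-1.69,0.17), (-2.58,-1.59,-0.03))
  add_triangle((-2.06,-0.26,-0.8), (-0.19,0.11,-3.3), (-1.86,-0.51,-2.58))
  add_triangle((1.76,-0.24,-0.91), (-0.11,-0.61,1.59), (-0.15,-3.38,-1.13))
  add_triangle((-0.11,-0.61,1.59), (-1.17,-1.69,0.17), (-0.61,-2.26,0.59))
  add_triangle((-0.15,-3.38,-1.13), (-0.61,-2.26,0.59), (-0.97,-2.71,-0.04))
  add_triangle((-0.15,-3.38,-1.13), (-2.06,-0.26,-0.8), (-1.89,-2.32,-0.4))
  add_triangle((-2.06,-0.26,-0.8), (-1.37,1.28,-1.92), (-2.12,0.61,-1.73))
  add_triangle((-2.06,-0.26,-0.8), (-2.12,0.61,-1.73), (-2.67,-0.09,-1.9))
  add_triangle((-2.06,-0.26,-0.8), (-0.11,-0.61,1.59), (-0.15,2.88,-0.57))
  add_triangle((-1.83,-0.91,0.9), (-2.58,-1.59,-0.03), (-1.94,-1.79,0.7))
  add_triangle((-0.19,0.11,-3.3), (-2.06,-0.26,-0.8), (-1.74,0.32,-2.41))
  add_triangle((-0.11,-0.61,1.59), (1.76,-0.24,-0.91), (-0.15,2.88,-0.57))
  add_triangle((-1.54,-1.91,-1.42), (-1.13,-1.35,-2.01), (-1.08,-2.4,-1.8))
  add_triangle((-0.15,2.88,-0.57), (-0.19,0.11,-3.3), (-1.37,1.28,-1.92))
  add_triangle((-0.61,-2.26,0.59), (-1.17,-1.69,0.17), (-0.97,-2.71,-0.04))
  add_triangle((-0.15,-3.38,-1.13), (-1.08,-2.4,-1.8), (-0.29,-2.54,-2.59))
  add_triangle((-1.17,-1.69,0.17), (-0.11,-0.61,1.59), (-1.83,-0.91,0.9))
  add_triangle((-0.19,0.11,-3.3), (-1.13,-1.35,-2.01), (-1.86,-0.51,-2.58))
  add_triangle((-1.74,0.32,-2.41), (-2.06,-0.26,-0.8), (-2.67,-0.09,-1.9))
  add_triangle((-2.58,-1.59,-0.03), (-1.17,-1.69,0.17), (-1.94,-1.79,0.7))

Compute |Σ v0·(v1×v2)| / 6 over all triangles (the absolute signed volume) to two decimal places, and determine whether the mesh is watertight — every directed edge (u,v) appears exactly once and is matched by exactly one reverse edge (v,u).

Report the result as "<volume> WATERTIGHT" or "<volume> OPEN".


29.20 OPEN

Per-triangle v0·(v1×v2)/6:
  t1: +0.4835
  t2: +0.3180
  t3: +0.6470
  t4: +0.5847
  t5: +0.4726
  t6: -0.8937
  t7: +1.2300
  t8: +0.9035
  t9: -0.0384
  t10: +0.6961
  t11: +2.0952
  t12: -0.5092
  t13: +1.0946
  t14: +0.5348
  t15: +2.8345
  t16: -0.0162
  t17: +1.8403
  t18: +0.6216
  t19: +0.7841
  t20: +1.2538
  t21: -0.2501
  t22: +0.3888
  t23: +0.9339
  t24: +0.4522
  t25: +0.1824
  t26: +0.0510
  t27: +1.3387
  t28: +0.3893
  t29: +0.2436
  t30: +0.3903
  t31: +1.7506
  t32: +0.3791
  t33: +0.3954
  t34: -1.1513
  t35: +0.0341
  t36: +0.1832
  t37: +1.5203
  t38: +0.3031
  t39: +0.5179
  t40: +1.1673
  t41: +0.2741
  t42: +1.9034
  t43: +0.1766
  t44: +0.8550
  t45: +0.5878
  t46: +1.0013
  t47: -0.0128
  t48: +0.2541
Σ = +29.1965 → |volume| = 29.20

Directed edges: 144 total; 4 unmatched, e.g. (-2.12,0.61,-1.73)→(-1.74,0.32,-2.41) → open.


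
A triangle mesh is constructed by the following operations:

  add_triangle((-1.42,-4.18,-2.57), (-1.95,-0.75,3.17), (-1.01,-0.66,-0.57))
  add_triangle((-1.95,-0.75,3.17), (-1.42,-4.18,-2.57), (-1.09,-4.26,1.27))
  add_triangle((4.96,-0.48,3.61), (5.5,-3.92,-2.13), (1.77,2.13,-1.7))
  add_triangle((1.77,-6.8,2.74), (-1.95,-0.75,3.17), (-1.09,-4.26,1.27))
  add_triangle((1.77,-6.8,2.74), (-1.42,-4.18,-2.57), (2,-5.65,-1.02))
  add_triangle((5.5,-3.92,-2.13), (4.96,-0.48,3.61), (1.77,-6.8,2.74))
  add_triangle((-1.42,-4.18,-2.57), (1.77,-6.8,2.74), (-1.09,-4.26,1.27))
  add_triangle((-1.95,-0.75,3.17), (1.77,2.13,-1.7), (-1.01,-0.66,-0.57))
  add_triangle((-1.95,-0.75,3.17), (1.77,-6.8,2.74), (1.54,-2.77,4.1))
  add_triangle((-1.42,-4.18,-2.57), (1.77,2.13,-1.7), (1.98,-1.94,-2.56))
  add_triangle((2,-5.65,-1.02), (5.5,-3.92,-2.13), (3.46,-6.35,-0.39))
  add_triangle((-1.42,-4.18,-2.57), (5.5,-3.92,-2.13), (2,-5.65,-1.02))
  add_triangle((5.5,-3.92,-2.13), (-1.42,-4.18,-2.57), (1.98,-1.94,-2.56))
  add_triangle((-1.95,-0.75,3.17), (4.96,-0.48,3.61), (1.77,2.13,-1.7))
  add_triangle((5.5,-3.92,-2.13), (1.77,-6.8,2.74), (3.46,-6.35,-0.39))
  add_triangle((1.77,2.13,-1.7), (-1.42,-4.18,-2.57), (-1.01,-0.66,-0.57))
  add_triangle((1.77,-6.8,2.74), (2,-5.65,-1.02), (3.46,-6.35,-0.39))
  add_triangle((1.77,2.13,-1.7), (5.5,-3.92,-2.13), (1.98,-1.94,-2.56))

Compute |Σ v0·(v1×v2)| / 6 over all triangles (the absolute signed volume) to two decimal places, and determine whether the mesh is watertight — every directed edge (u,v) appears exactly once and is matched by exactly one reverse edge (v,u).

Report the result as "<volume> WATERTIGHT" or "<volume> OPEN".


159.36 OPEN

Per-triangle v0·(v1×v2)/6:
  t1: +2.1817
  t2: +5.4967
  t3: +20.0361
  t4: +8.2323
  t5: +11.9226
  t6: +37.6730
  t7: +9.3326
  t8: +0.9379
  t9: +9.9163
  t10: +4.5365
  t11: +4.5526
  t12: +10.9137
  t13: +7.0222
  t14: +6.4117
  t15: +7.3728
  t16: +1.7673
  t17: +4.9828
  t18: +6.0667
Σ = +159.3556 → |volume| = 159.36

Directed edges: 54 total; 4 unmatched, e.g. (4.96,-0.48,3.61)→(1.77,-6.8,2.74) → open.


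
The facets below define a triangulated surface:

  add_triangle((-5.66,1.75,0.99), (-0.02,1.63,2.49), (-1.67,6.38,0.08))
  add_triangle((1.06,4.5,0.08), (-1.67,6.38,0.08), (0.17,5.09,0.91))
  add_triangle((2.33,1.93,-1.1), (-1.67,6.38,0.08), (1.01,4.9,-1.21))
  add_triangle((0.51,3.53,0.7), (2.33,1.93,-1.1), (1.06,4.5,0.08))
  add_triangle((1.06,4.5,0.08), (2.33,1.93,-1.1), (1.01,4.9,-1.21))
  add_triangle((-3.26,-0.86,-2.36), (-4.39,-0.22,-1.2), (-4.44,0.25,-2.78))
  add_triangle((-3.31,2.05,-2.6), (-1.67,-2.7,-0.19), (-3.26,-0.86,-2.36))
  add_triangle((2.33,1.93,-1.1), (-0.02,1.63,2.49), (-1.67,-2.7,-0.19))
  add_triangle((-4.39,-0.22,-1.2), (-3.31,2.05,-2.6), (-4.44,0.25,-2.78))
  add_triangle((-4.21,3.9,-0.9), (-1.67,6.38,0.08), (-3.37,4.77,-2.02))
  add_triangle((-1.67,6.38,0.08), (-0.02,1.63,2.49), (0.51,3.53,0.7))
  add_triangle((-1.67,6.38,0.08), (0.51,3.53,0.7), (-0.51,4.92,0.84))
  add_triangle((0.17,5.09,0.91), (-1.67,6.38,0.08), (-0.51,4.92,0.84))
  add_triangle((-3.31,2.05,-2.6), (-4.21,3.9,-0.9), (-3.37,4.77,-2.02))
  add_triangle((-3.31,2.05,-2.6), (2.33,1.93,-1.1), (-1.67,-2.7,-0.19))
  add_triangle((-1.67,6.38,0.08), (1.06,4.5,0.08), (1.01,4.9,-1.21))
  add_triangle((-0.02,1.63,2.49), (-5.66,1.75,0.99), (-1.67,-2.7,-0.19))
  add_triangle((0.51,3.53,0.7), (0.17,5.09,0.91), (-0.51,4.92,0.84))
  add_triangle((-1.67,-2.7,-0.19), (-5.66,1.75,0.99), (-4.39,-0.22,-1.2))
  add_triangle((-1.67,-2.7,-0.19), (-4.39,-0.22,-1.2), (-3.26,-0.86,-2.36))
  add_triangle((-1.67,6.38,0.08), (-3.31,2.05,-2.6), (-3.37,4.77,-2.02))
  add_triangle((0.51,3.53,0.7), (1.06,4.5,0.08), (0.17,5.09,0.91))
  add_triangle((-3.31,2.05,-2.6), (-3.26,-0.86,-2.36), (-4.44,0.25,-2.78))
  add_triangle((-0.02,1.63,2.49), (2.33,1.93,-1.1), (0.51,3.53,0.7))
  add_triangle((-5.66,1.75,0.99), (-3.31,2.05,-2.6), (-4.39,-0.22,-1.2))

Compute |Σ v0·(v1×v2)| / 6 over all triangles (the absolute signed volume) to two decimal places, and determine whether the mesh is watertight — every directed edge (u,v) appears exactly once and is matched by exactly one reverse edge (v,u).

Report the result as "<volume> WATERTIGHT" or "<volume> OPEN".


Per-triangle v0·(v1×v2)/6:
  t1: +14.0787
  t2: +1.9759
  t3: -1.0925
  t4: +0.6228
  t5: +1.9471
  t6: +1.3062
  t7: -1.3682
  t8: +0.6427
  t9: +1.9534
  t10: +4.9124
  t11: +3.4821
  t12: -0.6444
  t13: +0.5435
  t14: +3.1152
  t15: +3.9491
  t16: +3.0830
  t17: +6.8058
  t18: +0.0262
  t19: +5.2533
  t20: +2.9477
  t21: -0.2104
  t22: +0.2942
  t23: +0.8471
  t24: +2.3919
  t25: +6.6358
Σ = +63.4985 → |volume| = 63.50

Directed edges: 75 total; 7 unmatched, e.g. (-1.67,6.38,0.08)→(-5.66,1.75,0.99) → open.

63.50 OPEN


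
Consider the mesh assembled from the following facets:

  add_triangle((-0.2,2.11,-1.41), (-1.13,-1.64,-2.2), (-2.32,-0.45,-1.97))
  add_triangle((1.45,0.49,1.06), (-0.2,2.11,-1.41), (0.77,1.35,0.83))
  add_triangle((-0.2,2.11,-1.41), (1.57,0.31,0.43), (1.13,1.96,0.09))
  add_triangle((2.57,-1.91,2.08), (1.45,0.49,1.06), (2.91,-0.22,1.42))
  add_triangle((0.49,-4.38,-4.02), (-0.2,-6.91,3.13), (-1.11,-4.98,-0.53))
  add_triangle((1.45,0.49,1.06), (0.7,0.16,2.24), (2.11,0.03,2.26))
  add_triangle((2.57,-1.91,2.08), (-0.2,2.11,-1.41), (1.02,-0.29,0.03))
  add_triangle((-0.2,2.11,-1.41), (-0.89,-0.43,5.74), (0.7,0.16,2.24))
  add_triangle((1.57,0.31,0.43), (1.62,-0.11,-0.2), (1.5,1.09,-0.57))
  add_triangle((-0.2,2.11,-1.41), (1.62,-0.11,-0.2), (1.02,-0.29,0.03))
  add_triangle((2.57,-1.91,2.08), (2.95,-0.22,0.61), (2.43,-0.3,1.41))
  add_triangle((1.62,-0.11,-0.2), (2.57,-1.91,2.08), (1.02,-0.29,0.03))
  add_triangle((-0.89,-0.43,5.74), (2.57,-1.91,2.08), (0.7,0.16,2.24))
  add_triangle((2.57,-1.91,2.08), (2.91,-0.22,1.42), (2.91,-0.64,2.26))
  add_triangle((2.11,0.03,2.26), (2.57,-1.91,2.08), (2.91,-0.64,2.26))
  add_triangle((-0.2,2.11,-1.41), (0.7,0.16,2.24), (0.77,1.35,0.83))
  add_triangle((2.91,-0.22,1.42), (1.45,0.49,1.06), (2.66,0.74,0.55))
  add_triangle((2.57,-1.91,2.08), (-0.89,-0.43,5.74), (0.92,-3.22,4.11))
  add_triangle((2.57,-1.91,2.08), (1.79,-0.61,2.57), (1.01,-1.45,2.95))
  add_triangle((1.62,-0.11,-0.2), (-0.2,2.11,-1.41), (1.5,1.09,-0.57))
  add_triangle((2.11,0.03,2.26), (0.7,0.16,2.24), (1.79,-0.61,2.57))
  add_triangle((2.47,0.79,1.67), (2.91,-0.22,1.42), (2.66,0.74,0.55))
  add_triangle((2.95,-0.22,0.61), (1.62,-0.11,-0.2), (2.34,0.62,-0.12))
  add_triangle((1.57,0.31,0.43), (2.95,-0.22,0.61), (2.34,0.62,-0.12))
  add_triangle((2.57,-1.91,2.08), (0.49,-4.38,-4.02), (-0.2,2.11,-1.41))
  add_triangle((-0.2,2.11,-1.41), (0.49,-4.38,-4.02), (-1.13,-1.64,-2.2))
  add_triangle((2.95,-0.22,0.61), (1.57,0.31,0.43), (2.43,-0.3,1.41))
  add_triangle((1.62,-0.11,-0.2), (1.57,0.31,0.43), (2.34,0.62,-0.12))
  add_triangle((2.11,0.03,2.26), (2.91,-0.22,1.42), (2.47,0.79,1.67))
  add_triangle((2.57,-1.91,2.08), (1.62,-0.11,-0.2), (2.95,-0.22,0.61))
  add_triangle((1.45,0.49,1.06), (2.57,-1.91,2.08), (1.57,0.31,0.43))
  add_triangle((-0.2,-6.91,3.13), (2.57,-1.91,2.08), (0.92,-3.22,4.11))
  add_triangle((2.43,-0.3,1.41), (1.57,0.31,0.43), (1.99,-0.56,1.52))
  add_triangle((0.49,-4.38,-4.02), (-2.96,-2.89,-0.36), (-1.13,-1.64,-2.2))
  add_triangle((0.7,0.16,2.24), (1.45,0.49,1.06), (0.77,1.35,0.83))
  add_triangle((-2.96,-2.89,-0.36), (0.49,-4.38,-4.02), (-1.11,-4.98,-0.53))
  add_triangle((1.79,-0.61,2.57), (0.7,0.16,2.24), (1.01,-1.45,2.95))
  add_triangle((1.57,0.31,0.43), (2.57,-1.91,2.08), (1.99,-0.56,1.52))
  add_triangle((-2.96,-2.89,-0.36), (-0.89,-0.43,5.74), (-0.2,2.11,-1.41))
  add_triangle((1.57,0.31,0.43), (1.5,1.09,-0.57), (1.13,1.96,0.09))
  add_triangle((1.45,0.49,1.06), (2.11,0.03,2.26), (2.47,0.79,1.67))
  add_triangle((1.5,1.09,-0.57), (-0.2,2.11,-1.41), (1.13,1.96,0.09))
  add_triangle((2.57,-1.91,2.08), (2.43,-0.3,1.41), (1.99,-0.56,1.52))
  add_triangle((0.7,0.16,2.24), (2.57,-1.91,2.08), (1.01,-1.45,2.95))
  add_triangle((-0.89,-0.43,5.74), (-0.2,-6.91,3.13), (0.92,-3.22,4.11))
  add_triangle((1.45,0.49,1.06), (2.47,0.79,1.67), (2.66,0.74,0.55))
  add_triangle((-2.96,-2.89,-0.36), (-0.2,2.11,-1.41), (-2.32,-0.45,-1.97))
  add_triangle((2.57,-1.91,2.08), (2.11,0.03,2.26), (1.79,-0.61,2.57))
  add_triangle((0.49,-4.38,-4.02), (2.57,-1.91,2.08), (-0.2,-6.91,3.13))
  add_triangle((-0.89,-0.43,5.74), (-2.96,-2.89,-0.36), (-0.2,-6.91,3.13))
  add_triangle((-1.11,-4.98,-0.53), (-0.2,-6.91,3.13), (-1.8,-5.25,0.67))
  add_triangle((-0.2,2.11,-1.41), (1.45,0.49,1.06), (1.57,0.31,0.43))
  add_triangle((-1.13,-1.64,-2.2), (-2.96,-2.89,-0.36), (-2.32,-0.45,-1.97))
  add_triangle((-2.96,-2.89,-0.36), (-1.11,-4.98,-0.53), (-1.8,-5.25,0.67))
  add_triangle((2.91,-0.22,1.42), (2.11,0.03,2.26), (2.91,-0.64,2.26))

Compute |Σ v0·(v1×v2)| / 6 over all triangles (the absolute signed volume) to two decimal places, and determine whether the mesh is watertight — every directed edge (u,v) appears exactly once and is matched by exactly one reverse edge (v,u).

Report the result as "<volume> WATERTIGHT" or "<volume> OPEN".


Per-triangle v0·(v1×v2)/6:
  t1: +1.7120
  t2: +0.4734
  t3: -0.4925
  t4: -0.5335
  t5: +8.6573
  t6: +0.2720
  t7: -0.4181
  t8: +2.1395
  t9: +0.2440
  t10: -0.0028
  t11: +0.6763
  t12: +0.0698
  t13: +2.6647
  t14: +0.5307
  t15: +0.4254
  t16: +0.3055
  t17: -0.3784
  t18: +5.4449
  t19: +0.9939
  t20: +0.2439
  t21: +0.3675
  t22: +0.5665
  t23: +0.2058
  t24: +0.1680
  t25: +5.8574
  t26: +3.2271
  t27: +0.1967
  t28: -0.1122
  t29: +0.5401
  t30: +0.4437
  t31: +0.4927
  t32: +6.5990
  t33: +0.0133
  t34: +3.8634
  t35: +0.4601
  t36: +6.8949
  t37: +0.5858
  t38: -0.2736
  t39: +6.9511
  t40: +0.4002
  t41: +0.0301
  t42: +0.7159
  t43: +0.1607
  t44: -1.1227
  t45: +9.1502
  t46: +0.0099
  t47: +0.6787
  t48: +0.5972
  t49: +19.0157
  t50: +20.0560
  t51: +3.3874
  t52: +0.4451
  t53: +2.2939
  t54: +2.3892
  t55: +0.3278
Σ = +118.6104 → |volume| = 118.61

Directed edges: 165 total; 3 unmatched, e.g. (-2.96,-2.89,-0.36)→(-0.2,-6.91,3.13) → open.

118.61 OPEN


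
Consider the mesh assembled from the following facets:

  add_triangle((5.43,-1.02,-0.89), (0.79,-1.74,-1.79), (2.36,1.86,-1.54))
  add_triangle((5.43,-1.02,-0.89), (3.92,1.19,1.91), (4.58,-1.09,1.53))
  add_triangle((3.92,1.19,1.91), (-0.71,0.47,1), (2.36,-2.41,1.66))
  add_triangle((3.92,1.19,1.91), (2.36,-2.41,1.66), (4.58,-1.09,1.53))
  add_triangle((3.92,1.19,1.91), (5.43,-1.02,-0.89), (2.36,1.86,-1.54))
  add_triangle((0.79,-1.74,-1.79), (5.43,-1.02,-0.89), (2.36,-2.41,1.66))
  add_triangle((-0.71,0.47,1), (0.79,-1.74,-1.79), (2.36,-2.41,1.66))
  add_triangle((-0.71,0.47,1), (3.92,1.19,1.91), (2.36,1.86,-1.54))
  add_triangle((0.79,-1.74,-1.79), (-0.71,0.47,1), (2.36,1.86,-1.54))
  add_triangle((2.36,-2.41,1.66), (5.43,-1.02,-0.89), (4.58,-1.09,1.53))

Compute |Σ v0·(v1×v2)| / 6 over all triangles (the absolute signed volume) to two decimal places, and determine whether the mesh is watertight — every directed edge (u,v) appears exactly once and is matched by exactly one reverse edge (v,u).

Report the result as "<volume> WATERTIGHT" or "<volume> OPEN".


Per-triangle v0·(v1×v2)/6:
  t1: +5.1224
  t2: +4.5066
  t3: +2.9777
  t4: +2.2597
  t5: +7.3311
  t6: +5.9037
  t7: +0.7857
  t8: +2.2104
  t9: +0.0174
  t10: +3.6338
Σ = +34.7484 → |volume| = 34.75

Directed edges: 30 total, each appears once with its reverse present → watertight.

34.75 WATERTIGHT


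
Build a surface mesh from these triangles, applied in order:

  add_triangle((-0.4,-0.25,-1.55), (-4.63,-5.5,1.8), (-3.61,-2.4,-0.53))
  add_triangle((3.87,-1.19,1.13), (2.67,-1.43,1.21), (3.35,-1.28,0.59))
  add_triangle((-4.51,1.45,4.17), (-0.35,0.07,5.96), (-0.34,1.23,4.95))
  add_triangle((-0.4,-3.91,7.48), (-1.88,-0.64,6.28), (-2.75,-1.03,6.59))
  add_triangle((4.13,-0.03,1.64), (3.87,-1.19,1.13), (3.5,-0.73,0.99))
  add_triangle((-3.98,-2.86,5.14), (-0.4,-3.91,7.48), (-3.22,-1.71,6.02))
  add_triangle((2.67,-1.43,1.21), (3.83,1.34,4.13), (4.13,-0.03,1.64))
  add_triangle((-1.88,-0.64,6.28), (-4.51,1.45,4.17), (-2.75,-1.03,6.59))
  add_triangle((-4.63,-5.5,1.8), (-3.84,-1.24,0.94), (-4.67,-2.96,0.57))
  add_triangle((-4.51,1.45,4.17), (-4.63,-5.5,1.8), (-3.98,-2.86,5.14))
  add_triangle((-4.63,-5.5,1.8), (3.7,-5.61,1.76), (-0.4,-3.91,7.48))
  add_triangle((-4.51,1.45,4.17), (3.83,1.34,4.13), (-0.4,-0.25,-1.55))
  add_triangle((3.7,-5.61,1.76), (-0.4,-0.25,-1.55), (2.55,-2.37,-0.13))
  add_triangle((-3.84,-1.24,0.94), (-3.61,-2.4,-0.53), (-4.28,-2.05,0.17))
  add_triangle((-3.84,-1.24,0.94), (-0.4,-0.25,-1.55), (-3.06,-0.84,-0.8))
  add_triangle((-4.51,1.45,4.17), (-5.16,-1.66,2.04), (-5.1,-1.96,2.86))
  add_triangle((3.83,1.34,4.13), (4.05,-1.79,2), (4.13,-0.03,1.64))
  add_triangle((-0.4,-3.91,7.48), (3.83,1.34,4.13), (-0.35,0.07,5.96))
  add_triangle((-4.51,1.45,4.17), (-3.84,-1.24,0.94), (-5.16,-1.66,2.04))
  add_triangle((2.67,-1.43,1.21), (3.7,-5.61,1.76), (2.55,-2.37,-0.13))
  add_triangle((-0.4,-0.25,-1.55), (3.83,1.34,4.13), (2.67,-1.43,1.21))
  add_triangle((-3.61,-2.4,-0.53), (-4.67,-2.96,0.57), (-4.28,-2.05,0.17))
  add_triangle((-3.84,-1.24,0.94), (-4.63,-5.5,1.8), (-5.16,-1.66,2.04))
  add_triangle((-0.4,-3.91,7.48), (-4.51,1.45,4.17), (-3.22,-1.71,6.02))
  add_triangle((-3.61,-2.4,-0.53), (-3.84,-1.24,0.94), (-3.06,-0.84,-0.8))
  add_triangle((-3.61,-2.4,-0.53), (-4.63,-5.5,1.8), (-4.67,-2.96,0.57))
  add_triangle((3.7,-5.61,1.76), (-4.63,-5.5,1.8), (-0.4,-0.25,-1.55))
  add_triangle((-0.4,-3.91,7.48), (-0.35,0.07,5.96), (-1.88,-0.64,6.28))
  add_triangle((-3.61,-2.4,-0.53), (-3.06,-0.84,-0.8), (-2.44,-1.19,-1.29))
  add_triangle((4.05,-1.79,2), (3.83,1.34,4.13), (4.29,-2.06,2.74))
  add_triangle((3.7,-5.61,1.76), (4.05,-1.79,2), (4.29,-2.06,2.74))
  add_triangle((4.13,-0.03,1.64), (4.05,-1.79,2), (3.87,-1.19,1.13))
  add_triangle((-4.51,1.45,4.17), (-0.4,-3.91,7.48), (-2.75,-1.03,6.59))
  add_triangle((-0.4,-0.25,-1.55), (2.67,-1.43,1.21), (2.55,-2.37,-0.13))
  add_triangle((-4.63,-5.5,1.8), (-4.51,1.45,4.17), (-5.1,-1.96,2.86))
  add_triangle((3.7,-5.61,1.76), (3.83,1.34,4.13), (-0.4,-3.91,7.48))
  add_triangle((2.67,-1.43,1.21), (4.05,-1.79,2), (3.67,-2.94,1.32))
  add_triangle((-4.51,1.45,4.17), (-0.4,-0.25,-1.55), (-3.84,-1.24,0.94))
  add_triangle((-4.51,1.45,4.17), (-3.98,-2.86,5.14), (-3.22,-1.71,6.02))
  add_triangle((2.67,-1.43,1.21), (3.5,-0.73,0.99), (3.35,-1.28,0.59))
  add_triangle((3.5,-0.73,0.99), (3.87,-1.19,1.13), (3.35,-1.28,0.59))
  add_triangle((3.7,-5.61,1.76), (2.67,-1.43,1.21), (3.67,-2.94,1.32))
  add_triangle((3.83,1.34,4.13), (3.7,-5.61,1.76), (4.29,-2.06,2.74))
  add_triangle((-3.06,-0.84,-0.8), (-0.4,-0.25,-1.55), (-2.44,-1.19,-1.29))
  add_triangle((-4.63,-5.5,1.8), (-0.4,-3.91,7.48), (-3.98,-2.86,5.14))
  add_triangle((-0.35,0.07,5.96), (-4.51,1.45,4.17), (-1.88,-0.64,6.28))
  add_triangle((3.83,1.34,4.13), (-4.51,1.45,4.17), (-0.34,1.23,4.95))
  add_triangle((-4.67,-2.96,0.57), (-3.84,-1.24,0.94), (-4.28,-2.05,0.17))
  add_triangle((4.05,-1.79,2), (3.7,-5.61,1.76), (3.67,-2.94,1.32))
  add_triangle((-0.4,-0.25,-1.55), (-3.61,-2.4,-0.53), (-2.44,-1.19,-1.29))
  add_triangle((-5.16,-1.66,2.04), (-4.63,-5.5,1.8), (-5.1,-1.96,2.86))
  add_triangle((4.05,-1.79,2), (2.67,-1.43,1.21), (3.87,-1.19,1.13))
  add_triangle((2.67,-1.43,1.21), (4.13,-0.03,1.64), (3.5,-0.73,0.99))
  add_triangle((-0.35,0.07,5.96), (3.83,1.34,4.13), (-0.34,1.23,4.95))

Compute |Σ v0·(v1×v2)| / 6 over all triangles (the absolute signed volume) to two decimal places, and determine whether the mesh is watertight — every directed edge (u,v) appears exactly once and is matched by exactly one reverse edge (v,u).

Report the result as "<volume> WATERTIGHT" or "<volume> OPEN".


243.93 WATERTIGHT

Per-triangle v0·(v1×v2)/6:
  t1: +2.1493
  t2: +0.2218
  t3: +4.8962
  t4: +3.2505
  t5: +0.1225
  t6: +7.2625
  t7: -2.6744
  t8: +2.7488
  t9: +2.0886
  t10: +15.3895
  t11: +48.0727
  t12: +1.5276
  t13: +1.9640
  t14: -0.0890
  t15: -0.2760
  t16: +2.7604
  t17: +3.5308
  t18: +16.2232
  t19: +1.4328
  t20: +2.1130
  t21: +1.5709
  t22: +0.5314
  t23: +1.9939
  t24: +5.4351
  t25: +1.3577
  t26: +2.0456
  t27: +12.6120
  t28: +6.0291
  t29: +0.5784
  t30: +1.5200
  t31: +1.6748
  t32: +0.8063
  t33: +2.0563
  t34: +0.3461
  t35: +3.0343
  t36: +40.2344
  t37: +0.0135
  t38: +2.8281
  t39: +6.4550
  t40: -0.3363
  t41: +0.0918
  t42: -0.5902
  t43: +3.2439
  t44: +0.3368
  t45: +20.0799
  t46: +5.1271
  t47: +2.4977
  t48: +0.5706
  t49: +1.2612
  t50: +0.3788
  t51: +2.9184
  t52: +0.1699
  t53: -0.4609
  t54: +4.8039
Σ = +243.9302 → |volume| = 243.93

Directed edges: 162 total, each appears once with its reverse present → watertight.


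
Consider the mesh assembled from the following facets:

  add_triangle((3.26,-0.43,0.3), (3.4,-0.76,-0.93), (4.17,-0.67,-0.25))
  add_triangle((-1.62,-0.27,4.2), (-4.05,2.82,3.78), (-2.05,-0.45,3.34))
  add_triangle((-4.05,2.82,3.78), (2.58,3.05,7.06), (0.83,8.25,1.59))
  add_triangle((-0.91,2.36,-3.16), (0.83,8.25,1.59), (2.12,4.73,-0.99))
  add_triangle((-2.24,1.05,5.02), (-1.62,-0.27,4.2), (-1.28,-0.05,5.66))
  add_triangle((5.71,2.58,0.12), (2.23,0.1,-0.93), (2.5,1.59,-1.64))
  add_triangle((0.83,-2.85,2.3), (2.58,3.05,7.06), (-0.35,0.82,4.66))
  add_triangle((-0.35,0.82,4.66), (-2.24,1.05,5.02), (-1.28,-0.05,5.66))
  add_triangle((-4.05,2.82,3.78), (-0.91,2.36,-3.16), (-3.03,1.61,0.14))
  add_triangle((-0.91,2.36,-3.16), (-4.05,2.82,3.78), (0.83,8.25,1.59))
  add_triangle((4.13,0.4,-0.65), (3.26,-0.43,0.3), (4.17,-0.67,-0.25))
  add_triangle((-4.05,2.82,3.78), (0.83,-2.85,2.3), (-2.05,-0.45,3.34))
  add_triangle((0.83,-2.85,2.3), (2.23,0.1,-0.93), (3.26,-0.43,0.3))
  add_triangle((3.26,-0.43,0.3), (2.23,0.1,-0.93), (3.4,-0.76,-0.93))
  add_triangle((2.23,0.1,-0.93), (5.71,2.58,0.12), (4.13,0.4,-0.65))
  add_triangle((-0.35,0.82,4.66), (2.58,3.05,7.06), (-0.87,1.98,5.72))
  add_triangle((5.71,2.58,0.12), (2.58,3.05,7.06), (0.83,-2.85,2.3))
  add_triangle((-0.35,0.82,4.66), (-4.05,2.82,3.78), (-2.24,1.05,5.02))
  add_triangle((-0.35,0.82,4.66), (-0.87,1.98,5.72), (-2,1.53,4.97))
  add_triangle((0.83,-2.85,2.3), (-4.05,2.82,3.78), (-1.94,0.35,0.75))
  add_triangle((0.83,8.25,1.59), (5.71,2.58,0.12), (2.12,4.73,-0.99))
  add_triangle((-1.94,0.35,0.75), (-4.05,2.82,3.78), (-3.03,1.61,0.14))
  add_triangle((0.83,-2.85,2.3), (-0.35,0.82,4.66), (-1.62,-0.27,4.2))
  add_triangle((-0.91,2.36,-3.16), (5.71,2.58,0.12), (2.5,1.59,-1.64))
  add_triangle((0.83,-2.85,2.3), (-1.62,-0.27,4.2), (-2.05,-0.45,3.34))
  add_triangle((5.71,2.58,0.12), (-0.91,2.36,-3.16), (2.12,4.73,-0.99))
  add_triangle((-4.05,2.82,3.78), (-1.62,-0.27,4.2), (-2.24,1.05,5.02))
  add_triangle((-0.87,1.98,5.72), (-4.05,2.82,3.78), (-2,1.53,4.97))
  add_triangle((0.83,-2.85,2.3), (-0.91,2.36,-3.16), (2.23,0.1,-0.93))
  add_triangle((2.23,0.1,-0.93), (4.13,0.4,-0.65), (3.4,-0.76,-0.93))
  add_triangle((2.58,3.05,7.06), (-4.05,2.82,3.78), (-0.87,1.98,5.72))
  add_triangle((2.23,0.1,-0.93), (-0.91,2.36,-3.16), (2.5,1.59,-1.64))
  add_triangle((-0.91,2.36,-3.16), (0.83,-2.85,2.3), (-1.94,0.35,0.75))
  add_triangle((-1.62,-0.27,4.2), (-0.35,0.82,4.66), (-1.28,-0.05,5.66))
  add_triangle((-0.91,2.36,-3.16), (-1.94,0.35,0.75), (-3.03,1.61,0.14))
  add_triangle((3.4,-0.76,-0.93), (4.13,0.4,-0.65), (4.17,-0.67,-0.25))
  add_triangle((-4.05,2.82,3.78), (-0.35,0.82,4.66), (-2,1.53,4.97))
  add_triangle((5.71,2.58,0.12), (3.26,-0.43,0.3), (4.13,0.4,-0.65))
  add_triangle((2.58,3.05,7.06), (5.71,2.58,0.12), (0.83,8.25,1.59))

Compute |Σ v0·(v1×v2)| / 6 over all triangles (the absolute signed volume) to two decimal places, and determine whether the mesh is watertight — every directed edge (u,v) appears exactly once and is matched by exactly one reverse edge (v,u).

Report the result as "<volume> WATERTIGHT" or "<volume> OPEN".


Per-triangle v0·(v1×v2)/6:
  t1: +0.0263
  t2: +2.0601
  t3: +48.6827
  t4: +11.1722
  t5: +0.9346
  t6: +1.8899
  t7: +9.2700
  t8: +1.6241
  t9: +4.4849
  t10: +26.6466
  t11: +0.3925
  t12: -1.7084
  t13: +1.2142
  t14: -0.4583
  t15: +0.7266
  t16: +2.9698
  t17: +25.5948
  t18: +2.6304
  t19: +1.0057
  t20: +3.7038
  t21: +13.3984
  t22: +1.4581
  t23: +4.0835
  t24: +3.0874
  t25: +1.7236
  t26: +8.5467
  t27: +1.8395
  t28: +2.4234
  t29: +1.4370
  t30: +0.4026
  t31: +7.2733
  t32: +1.4111
  t33: +1.2053
  t34: -0.3898
  t35: +0.4751
  t36: +0.5965
  t37: -0.8053
  t38: +1.6573
  t39: +49.6839
Σ = +242.3702 → |volume| = 242.37

Directed edges: 117 total; 3 unmatched, e.g. (3.26,-0.43,0.3)→(0.83,-2.85,2.3) → open.

242.37 OPEN


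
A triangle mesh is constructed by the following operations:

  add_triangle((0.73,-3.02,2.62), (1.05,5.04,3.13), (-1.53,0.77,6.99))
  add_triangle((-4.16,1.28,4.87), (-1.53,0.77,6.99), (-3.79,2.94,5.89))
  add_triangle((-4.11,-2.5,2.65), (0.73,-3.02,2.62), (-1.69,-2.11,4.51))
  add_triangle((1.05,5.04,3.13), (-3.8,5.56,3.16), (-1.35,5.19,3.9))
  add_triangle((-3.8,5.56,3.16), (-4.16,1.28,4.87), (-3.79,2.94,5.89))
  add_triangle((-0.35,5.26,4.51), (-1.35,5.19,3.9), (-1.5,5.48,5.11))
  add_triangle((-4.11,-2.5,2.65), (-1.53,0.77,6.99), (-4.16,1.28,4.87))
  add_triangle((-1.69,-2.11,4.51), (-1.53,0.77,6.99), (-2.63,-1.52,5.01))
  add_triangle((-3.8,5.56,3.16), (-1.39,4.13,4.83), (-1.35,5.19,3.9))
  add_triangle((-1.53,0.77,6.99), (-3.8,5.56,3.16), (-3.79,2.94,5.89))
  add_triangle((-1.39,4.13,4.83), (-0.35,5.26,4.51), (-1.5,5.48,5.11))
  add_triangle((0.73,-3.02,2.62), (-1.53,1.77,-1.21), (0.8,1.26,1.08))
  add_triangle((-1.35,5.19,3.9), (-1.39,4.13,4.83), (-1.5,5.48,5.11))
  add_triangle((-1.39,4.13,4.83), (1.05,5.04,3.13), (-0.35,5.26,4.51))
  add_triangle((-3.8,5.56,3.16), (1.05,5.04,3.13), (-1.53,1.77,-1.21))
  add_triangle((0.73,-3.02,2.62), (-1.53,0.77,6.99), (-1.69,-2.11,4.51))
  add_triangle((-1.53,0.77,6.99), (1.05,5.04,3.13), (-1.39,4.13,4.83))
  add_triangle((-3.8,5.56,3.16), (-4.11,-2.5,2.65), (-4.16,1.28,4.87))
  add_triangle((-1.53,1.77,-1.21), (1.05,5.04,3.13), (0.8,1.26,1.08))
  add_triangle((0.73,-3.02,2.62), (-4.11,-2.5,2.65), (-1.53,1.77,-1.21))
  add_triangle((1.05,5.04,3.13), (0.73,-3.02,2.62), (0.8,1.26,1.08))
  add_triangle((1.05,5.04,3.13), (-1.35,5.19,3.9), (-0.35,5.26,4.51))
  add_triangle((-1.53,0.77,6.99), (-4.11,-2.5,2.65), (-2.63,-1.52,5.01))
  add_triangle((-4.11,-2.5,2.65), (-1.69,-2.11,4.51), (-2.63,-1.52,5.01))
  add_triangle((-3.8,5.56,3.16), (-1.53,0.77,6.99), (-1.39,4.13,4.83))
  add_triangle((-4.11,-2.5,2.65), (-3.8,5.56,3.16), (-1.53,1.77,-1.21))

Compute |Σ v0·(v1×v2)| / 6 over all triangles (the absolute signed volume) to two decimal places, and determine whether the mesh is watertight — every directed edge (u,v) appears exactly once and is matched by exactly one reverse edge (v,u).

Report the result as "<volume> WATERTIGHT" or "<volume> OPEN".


131.55 WATERTIGHT

Per-triangle v0·(v1×v2)/6:
  t1: +13.8179
  t2: +6.0924
  t3: +5.8253
  t4: +3.4173
  t5: +6.0085
  t6: +0.9097
  t7: +13.1213
  t8: +2.9603
  t9: +3.7932
  t10: +6.8876
  t11: +0.8807
  t12: -1.3865
  t13: +0.1596
  t14: +0.4006
  t15: +9.1507
  t16: +6.6677
  t17: +9.0932
  t18: +9.9434
  t19: +0.5681
  t20: -0.5056
  t21: +1.6901
  t22: +1.7173
  t23: +3.5330
  t24: +2.6433
  t25: +11.0082
  t26: +13.1566
Σ = +131.5539 → |volume| = 131.55

Directed edges: 78 total, each appears once with its reverse present → watertight.
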